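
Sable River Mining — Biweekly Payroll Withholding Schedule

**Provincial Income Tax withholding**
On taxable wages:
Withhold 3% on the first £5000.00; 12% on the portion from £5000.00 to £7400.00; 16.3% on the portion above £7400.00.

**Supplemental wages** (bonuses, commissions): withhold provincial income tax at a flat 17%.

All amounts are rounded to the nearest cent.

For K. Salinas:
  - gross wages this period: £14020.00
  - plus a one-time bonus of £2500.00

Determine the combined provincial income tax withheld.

£1942.06

Provincial Income Tax: taxable = £14020.00
  £438.00 + 16.3% × (£14020.00 − £7400.00) = £438.00 + 16.3% × £6620.00 = £1517.06
Supplemental (17% flat on bonus): 17% × £2500.00 = £425.00
Total provincial income tax: £1517.06 + £425.00 = £1942.06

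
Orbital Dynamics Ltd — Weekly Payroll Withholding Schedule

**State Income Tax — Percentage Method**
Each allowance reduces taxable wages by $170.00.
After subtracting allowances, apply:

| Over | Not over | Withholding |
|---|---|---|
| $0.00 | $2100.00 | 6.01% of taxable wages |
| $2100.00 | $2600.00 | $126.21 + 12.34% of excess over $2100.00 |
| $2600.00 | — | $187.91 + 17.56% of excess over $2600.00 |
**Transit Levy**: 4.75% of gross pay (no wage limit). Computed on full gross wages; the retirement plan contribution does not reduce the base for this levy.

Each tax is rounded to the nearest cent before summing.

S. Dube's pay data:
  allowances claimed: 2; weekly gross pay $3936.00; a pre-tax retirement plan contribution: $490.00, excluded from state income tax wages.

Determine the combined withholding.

State Income Tax: taxable = $3936.00 − $490.00 − 2×$170.00 = $3106.00
  $187.91 + 17.56% × ($3106.00 − $2600.00) = $187.91 + 17.56% × $506.00 = $276.76
Transit Levy: 4.75% × $3936.00 = $186.96
Total: $276.76 + $186.96 = $463.72

$463.72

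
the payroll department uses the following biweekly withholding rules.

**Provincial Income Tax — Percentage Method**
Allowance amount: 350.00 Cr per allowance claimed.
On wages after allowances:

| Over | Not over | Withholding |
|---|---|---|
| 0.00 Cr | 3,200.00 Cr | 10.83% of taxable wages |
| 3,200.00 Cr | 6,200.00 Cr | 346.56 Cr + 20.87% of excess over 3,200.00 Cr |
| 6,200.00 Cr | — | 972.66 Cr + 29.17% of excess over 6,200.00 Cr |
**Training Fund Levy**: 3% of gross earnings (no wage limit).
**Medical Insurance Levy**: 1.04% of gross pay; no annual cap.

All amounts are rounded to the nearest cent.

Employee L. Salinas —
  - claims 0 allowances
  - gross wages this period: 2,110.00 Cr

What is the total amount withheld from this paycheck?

Provincial Income Tax: taxable = 2,110.00 Cr
  10.83% × 2,110.00 Cr = 228.51 Cr
Training Fund Levy: 3% × 2,110.00 Cr = 63.30 Cr
Medical Insurance Levy: 1.04% × 2,110.00 Cr = 21.94 Cr
Total: 228.51 Cr + 63.30 Cr + 21.94 Cr = 313.75 Cr

313.75 Cr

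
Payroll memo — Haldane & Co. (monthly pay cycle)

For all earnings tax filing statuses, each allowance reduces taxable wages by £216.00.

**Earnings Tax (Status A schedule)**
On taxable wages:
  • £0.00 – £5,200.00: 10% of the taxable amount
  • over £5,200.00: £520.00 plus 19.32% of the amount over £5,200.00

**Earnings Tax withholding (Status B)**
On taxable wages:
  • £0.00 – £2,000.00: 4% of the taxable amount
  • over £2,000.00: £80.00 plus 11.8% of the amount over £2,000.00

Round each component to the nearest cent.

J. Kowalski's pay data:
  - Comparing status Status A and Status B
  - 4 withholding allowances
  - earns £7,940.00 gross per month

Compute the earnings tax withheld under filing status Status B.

£678.97

Earnings Tax (Status B): taxable = £7,940.00 − 4×£216.00 = £7,076.00
  £80.00 + 11.8% × (£7,076.00 − £2,000.00) = £80.00 + 11.8% × £5,076.00 = £678.97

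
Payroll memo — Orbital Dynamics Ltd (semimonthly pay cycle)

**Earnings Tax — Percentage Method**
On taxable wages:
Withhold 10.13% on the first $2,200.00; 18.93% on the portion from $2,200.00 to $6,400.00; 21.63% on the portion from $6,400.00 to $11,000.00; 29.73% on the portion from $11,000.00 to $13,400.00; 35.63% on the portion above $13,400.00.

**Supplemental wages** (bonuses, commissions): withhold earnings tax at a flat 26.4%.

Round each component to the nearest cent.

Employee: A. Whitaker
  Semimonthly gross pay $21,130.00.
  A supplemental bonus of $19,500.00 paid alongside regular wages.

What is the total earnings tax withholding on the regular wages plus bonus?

$10,628.62

Earnings Tax: taxable = $21,130.00
  $2,726.42 + 35.63% × ($21,130.00 − $13,400.00) = $2,726.42 + 35.63% × $7,730.00 = $5,480.62
Supplemental (26.4% flat on bonus): 26.4% × $19,500.00 = $5,148.00
Total earnings tax: $5,480.62 + $5,148.00 = $10,628.62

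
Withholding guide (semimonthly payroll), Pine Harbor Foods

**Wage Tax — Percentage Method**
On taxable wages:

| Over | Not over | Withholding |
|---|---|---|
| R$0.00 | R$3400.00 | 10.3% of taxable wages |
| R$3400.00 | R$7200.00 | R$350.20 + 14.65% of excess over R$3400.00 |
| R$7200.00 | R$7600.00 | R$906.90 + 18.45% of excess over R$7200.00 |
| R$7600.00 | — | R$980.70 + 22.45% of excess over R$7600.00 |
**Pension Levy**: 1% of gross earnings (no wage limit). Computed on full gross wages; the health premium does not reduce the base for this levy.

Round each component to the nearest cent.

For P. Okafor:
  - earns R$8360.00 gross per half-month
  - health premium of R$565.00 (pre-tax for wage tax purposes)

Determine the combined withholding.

Wage Tax: taxable = R$8360.00 − R$565.00 = R$7795.00
  R$980.70 + 22.45% × (R$7795.00 − R$7600.00) = R$980.70 + 22.45% × R$195.00 = R$1024.48
Pension Levy: 1% × R$8360.00 = R$83.60
Total: R$1024.48 + R$83.60 = R$1108.08

R$1108.08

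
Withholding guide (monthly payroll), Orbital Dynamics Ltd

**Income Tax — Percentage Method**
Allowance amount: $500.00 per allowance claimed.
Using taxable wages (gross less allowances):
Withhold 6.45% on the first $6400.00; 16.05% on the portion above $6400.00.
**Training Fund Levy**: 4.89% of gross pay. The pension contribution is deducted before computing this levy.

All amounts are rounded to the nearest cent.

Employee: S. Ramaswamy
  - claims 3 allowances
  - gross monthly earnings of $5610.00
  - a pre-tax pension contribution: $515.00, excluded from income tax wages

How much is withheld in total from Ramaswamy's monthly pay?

Income Tax: taxable = $5610.00 − $515.00 − 3×$500.00 = $3595.00
  6.45% × $3595.00 = $231.88
Training Fund Levy: 4.89% × $5095.00 = $249.15
Total: $231.88 + $249.15 = $481.03

$481.03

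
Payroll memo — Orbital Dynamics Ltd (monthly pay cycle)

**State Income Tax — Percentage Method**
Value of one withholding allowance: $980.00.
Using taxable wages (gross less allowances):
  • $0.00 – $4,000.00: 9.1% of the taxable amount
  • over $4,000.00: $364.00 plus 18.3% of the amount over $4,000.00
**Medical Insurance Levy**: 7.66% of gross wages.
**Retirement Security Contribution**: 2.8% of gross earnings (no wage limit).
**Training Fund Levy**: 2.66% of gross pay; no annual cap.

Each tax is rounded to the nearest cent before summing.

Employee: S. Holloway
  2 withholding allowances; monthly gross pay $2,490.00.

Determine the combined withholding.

$374.91

State Income Tax: taxable = $2,490.00 − 2×$980.00 = $530.00
  9.1% × $530.00 = $48.23
Medical Insurance Levy: 7.66% × $2,490.00 = $190.73
Retirement Security Contribution: 2.8% × $2,490.00 = $69.72
Training Fund Levy: 2.66% × $2,490.00 = $66.23
Total: $48.23 + $190.73 + $69.72 + $66.23 = $374.91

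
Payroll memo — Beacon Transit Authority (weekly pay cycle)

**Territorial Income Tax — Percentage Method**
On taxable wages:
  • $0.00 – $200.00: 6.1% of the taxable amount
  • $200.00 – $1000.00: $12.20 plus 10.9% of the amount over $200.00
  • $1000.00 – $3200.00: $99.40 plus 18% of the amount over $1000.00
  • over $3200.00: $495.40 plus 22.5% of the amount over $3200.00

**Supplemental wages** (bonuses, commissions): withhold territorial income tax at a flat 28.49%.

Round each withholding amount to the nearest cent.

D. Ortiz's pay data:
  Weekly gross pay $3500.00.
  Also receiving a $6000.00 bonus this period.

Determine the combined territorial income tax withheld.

$2272.30

Territorial Income Tax: taxable = $3500.00
  $495.40 + 22.5% × ($3500.00 − $3200.00) = $495.40 + 22.5% × $300.00 = $562.90
Supplemental (28.49% flat on bonus): 28.49% × $6000.00 = $1709.40
Total territorial income tax: $562.90 + $1709.40 = $2272.30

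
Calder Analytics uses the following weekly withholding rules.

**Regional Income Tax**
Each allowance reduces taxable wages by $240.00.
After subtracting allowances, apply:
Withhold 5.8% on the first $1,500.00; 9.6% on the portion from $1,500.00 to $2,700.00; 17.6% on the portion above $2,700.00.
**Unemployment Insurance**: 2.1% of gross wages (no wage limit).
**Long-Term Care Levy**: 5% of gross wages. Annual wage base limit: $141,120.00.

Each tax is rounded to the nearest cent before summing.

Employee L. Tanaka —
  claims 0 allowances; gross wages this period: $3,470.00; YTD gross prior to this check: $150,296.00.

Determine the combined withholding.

Regional Income Tax: taxable = $3,470.00
  $202.20 + 17.6% × ($3,470.00 − $2,700.00) = $202.20 + 17.6% × $770.00 = $337.72
Unemployment Insurance: 2.1% × $3,470.00 = $72.87
Long-Term Care Levy: YTD $150,296.00 ≥ cap $141,120.00 → $0.00
Total: $337.72 + $72.87 + $0.00 = $410.59

$410.59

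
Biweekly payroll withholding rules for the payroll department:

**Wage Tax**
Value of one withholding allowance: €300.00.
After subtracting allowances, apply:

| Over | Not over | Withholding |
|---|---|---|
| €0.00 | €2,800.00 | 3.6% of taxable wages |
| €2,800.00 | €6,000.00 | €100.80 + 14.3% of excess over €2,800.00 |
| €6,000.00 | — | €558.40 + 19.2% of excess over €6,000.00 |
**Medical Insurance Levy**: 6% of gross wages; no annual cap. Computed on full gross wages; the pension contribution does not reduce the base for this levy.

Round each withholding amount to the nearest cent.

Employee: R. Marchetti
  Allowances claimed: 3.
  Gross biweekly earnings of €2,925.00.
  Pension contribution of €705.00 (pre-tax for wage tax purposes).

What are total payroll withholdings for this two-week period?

€223.02

Wage Tax: taxable = €2,925.00 − €705.00 − 3×€300.00 = €1,320.00
  3.6% × €1,320.00 = €47.52
Medical Insurance Levy: 6% × €2,925.00 = €175.50
Total: €47.52 + €175.50 = €223.02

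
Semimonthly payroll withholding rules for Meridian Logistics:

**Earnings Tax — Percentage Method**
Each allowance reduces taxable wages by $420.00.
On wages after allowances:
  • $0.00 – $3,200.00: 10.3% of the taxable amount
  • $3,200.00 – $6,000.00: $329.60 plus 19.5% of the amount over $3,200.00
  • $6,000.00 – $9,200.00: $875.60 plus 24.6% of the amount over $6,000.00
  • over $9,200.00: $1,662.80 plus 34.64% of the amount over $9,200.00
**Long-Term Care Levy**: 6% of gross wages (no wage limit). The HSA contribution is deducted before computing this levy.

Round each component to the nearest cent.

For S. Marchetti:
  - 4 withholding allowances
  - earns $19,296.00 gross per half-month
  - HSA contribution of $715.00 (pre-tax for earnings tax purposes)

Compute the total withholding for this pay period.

$5,445.29

Earnings Tax: taxable = $19,296.00 − $715.00 − 4×$420.00 = $16,901.00
  $1,662.80 + 34.64% × ($16,901.00 − $9,200.00) = $1,662.80 + 34.64% × $7,701.00 = $4,330.43
Long-Term Care Levy: 6% × $18,581.00 = $1,114.86
Total: $4,330.43 + $1,114.86 = $5,445.29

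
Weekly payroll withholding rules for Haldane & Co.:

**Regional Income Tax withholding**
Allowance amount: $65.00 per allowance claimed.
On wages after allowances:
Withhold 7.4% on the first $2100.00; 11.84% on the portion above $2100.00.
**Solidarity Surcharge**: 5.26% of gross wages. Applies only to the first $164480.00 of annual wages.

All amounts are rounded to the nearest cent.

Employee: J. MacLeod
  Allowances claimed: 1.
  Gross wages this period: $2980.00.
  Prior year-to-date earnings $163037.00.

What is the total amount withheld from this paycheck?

Regional Income Tax: taxable = $2980.00 − 1×$65.00 = $2915.00
  $155.40 + 11.84% × ($2915.00 − $2100.00) = $155.40 + 11.84% × $815.00 = $251.90
Solidarity Surcharge: cap $164480.00 − YTD $163037.00 = $1443.00 subject; 5.26% × $1443.00 = $75.90
Total: $251.90 + $75.90 = $327.80

$327.80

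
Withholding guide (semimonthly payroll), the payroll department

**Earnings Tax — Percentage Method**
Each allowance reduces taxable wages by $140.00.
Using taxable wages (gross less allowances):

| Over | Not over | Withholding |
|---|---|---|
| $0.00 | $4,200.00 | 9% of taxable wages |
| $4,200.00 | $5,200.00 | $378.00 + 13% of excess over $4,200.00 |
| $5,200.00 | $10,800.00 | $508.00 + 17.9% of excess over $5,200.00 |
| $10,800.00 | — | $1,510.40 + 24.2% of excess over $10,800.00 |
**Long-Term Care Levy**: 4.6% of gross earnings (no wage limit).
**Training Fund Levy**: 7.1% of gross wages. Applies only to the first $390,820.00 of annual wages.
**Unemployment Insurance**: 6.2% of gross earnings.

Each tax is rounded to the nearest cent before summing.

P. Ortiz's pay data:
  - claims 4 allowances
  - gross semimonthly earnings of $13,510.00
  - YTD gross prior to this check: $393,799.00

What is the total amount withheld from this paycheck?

Earnings Tax: taxable = $13,510.00 − 4×$140.00 = $12,950.00
  $1,510.40 + 24.2% × ($12,950.00 − $10,800.00) = $1,510.40 + 24.2% × $2,150.00 = $2,030.70
Long-Term Care Levy: 4.6% × $13,510.00 = $621.46
Training Fund Levy: YTD $393,799.00 ≥ cap $390,820.00 → $0.00
Unemployment Insurance: 6.2% × $13,510.00 = $837.62
Total: $2,030.70 + $621.46 + $0.00 + $837.62 = $3,489.78

$3,489.78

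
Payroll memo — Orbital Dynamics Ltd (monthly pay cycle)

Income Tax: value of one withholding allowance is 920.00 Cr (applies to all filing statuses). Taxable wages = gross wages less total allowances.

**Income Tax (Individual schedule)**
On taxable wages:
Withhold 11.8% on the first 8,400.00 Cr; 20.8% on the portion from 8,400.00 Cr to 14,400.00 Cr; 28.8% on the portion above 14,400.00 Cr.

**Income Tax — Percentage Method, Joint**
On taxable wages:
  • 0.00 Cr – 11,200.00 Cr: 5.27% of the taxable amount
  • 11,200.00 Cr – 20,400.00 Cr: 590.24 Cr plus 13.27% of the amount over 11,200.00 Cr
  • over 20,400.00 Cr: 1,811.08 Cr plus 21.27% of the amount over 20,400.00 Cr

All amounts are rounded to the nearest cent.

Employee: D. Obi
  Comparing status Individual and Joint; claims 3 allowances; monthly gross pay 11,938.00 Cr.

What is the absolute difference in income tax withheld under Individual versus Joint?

Income Tax (Individual): taxable = 11,938.00 Cr − 3×920.00 Cr = 9,178.00 Cr
  991.20 Cr + 20.8% × (9,178.00 Cr − 8,400.00 Cr) = 991.20 Cr + 20.8% × 778.00 Cr = 1,153.02 Cr
Income Tax (Joint): taxable = 11,938.00 Cr − 3×920.00 Cr = 9,178.00 Cr
  5.27% × 9,178.00 Cr = 483.68 Cr
Difference: |1,153.02 Cr − 483.68 Cr| = 669.34 Cr (higher under Individual)

669.34 Cr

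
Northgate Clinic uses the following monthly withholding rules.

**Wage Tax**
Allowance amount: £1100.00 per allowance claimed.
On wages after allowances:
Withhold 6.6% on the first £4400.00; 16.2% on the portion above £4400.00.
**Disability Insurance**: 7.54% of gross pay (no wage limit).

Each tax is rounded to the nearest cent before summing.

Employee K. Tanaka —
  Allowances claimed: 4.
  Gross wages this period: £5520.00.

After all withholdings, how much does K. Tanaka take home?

£5029.87

Wage Tax: taxable = £5520.00 − 4×£1100.00 = £1120.00
  6.6% × £1120.00 = £73.92
Disability Insurance: 7.54% × £5520.00 = £416.21
Total withheld: £73.92 + £416.21 = £490.13
Net pay: £5520.00 − £490.13 = £5029.87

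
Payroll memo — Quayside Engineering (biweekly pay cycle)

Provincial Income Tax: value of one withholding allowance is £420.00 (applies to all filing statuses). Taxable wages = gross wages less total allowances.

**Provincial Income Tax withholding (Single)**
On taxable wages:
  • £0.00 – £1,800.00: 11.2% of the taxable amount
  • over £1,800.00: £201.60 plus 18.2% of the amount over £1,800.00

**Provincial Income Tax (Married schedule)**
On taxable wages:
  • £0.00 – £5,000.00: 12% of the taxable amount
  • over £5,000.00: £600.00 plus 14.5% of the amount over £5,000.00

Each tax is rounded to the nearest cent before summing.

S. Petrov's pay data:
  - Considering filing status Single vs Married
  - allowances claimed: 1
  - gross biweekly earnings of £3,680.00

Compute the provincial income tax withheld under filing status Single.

£467.32

Provincial Income Tax (Single): taxable = £3,680.00 − 1×£420.00 = £3,260.00
  £201.60 + 18.2% × (£3,260.00 − £1,800.00) = £201.60 + 18.2% × £1,460.00 = £467.32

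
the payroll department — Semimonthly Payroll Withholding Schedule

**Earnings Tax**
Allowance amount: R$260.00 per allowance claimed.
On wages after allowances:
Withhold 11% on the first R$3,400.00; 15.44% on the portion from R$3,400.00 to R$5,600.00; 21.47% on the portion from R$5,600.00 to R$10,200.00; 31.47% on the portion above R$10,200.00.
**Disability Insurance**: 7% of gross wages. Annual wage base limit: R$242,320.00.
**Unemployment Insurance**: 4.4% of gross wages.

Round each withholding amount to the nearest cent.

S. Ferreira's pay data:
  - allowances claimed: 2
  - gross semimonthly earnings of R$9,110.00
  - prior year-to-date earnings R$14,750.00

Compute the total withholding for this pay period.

R$2,394.17

Earnings Tax: taxable = R$9,110.00 − 2×R$260.00 = R$8,590.00
  R$713.68 + 21.47% × (R$8,590.00 − R$5,600.00) = R$713.68 + 21.47% × R$2,990.00 = R$1,355.63
Disability Insurance: 7% × R$9,110.00 = R$637.70
Unemployment Insurance: 4.4% × R$9,110.00 = R$400.84
Total: R$1,355.63 + R$637.70 + R$400.84 = R$2,394.17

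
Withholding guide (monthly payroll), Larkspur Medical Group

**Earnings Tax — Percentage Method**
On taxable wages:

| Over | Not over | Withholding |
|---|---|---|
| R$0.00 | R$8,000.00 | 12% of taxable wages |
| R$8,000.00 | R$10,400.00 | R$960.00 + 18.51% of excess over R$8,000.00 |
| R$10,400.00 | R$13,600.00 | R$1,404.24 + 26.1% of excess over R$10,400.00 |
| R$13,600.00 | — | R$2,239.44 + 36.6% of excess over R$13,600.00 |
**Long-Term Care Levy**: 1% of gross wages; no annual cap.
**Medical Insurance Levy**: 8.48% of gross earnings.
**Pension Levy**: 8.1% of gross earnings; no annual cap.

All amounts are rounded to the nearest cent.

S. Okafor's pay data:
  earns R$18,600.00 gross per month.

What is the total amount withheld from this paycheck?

Earnings Tax: taxable = R$18,600.00
  R$2,239.44 + 36.6% × (R$18,600.00 − R$13,600.00) = R$2,239.44 + 36.6% × R$5,000.00 = R$4,069.44
Long-Term Care Levy: 1% × R$18,600.00 = R$186.00
Medical Insurance Levy: 8.48% × R$18,600.00 = R$1,577.28
Pension Levy: 8.1% × R$18,600.00 = R$1,506.60
Total: R$4,069.44 + R$186.00 + R$1,577.28 + R$1,506.60 = R$7,339.32

R$7,339.32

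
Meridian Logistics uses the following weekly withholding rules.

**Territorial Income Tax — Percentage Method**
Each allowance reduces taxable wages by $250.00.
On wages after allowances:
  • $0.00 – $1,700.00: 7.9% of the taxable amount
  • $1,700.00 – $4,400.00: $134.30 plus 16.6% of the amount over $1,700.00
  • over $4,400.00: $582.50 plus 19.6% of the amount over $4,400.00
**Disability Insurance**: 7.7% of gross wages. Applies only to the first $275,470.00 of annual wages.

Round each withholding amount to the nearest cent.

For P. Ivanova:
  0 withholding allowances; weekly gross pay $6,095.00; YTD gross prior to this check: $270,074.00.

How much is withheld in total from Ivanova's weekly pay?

$1,330.21

Territorial Income Tax: taxable = $6,095.00
  $582.50 + 19.6% × ($6,095.00 − $4,400.00) = $582.50 + 19.6% × $1,695.00 = $914.72
Disability Insurance: cap $275,470.00 − YTD $270,074.00 = $5,396.00 subject; 7.7% × $5,396.00 = $415.49
Total: $914.72 + $415.49 = $1,330.21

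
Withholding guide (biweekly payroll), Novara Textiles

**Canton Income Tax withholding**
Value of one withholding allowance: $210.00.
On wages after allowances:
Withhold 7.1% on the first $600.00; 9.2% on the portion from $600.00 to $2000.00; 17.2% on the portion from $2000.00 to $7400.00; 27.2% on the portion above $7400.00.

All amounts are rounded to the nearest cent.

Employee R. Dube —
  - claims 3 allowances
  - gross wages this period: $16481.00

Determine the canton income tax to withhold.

$3398.87

Canton Income Tax: taxable = $16481.00 − 3×$210.00 = $15851.00
  $1100.20 + 27.2% × ($15851.00 − $7400.00) = $1100.20 + 27.2% × $8451.00 = $3398.87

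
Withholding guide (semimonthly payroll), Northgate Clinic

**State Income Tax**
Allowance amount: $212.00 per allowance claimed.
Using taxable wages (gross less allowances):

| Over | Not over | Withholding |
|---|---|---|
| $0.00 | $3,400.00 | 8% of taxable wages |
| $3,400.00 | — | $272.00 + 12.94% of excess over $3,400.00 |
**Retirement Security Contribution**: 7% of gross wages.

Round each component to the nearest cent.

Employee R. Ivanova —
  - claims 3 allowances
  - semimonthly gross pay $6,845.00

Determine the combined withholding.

State Income Tax: taxable = $6,845.00 − 3×$212.00 = $6,209.00
  $272.00 + 12.94% × ($6,209.00 − $3,400.00) = $272.00 + 12.94% × $2,809.00 = $635.48
Retirement Security Contribution: 7% × $6,845.00 = $479.15
Total: $635.48 + $479.15 = $1,114.63

$1,114.63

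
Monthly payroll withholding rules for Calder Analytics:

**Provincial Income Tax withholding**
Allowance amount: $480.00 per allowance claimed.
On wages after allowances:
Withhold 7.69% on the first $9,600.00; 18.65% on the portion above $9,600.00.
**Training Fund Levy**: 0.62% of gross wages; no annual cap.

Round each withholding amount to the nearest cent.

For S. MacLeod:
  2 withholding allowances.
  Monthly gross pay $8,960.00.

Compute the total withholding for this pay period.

$670.75

Provincial Income Tax: taxable = $8,960.00 − 2×$480.00 = $8,000.00
  7.69% × $8,000.00 = $615.20
Training Fund Levy: 0.62% × $8,960.00 = $55.55
Total: $615.20 + $55.55 = $670.75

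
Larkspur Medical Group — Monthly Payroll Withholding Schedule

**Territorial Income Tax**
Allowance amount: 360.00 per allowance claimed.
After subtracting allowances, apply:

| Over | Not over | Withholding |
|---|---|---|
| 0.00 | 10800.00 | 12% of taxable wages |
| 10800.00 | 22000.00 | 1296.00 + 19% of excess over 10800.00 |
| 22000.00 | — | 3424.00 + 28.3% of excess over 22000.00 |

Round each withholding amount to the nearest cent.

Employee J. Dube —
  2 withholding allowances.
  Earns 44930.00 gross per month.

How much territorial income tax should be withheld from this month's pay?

9709.43

Territorial Income Tax: taxable = 44930.00 − 2×360.00 = 44210.00
  3424.00 + 28.3% × (44210.00 − 22000.00) = 3424.00 + 28.3% × 22210.00 = 9709.43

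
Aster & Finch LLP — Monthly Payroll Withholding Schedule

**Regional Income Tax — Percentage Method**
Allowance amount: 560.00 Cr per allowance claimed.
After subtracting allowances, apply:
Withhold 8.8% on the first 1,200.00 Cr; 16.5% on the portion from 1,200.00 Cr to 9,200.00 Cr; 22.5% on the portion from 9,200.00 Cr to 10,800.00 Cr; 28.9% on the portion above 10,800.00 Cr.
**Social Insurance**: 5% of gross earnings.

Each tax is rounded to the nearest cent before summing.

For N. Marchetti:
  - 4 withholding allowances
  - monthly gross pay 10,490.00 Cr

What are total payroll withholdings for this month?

1,793.35 Cr

Regional Income Tax: taxable = 10,490.00 Cr − 4×560.00 Cr = 8,250.00 Cr
  105.60 Cr + 16.5% × (8,250.00 Cr − 1,200.00 Cr) = 105.60 Cr + 16.5% × 7,050.00 Cr = 1,268.85 Cr
Social Insurance: 5% × 10,490.00 Cr = 524.50 Cr
Total: 1,268.85 Cr + 524.50 Cr = 1,793.35 Cr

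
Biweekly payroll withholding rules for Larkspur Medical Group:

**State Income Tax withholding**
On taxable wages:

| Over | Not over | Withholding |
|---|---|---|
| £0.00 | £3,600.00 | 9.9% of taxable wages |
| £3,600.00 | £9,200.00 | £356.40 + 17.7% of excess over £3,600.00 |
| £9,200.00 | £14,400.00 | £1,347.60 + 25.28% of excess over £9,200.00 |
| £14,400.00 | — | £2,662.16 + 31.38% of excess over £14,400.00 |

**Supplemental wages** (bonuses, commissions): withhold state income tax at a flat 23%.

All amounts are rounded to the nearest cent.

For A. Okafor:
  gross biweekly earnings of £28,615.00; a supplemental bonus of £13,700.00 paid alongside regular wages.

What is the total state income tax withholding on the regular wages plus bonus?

£10,273.83

State Income Tax: taxable = £28,615.00
  £2,662.16 + 31.38% × (£28,615.00 − £14,400.00) = £2,662.16 + 31.38% × £14,215.00 = £7,122.83
Supplemental (23% flat on bonus): 23% × £13,700.00 = £3,151.00
Total state income tax: £7,122.83 + £3,151.00 = £10,273.83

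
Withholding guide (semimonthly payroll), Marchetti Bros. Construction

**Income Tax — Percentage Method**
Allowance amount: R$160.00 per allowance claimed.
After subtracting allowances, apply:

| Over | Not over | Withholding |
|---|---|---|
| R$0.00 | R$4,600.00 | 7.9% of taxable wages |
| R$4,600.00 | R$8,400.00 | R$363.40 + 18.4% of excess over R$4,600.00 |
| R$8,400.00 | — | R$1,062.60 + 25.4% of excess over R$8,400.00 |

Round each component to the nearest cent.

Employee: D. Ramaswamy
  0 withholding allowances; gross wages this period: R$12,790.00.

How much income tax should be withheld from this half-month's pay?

R$2,177.66

Income Tax: taxable = R$12,790.00
  R$1,062.60 + 25.4% × (R$12,790.00 − R$8,400.00) = R$1,062.60 + 25.4% × R$4,390.00 = R$2,177.66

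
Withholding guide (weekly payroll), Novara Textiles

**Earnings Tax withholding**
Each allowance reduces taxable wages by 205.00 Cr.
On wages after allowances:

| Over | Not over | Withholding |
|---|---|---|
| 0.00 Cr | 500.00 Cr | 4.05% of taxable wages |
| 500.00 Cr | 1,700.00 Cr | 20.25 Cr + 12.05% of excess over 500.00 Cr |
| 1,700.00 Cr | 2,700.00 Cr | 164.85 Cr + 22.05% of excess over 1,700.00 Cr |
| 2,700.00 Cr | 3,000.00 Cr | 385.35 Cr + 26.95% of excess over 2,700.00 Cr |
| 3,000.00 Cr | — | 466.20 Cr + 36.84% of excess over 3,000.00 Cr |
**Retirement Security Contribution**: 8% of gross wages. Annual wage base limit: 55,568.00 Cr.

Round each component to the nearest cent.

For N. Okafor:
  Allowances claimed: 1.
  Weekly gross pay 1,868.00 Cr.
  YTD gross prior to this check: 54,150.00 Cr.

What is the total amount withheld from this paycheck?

Earnings Tax: taxable = 1,868.00 Cr − 1×205.00 Cr = 1,663.00 Cr
  20.25 Cr + 12.05% × (1,663.00 Cr − 500.00 Cr) = 20.25 Cr + 12.05% × 1,163.00 Cr = 160.39 Cr
Retirement Security Contribution: cap 55,568.00 Cr − YTD 54,150.00 Cr = 1,418.00 Cr subject; 8% × 1,418.00 Cr = 113.44 Cr
Total: 160.39 Cr + 113.44 Cr = 273.83 Cr

273.83 Cr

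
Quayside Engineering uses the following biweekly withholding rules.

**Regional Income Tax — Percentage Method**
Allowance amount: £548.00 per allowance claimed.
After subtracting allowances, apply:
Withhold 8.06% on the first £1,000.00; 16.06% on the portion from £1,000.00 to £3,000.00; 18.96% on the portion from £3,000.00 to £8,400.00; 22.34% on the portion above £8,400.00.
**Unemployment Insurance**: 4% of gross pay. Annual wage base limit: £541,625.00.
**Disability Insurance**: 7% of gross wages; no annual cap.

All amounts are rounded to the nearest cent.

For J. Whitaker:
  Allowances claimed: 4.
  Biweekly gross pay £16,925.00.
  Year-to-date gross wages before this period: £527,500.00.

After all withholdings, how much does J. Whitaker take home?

£12,334.82

Regional Income Tax: taxable = £16,925.00 − 4×£548.00 = £14,733.00
  £1,425.64 + 22.34% × (£14,733.00 − £8,400.00) = £1,425.64 + 22.34% × £6,333.00 = £2,840.43
Unemployment Insurance: cap £541,625.00 − YTD £527,500.00 = £14,125.00 subject; 4% × £14,125.00 = £565.00
Disability Insurance: 7% × £16,925.00 = £1,184.75
Total withheld: £2,840.43 + £565.00 + £1,184.75 = £4,590.18
Net pay: £16,925.00 − £4,590.18 = £12,334.82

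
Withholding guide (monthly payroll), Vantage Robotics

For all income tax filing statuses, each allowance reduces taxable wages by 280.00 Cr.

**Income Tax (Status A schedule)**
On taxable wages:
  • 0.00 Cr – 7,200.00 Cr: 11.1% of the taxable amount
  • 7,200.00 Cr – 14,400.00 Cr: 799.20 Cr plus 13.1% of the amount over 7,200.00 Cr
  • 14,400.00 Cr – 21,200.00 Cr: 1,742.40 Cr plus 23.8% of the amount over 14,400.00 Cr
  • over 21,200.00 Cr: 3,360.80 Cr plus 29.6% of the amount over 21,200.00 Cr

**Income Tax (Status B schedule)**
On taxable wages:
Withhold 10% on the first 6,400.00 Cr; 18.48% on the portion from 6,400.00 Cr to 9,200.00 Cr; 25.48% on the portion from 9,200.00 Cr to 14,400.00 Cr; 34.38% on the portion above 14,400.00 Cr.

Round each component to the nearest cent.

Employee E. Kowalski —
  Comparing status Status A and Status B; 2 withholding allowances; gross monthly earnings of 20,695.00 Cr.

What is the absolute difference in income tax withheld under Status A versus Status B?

Income Tax (Status A): taxable = 20,695.00 Cr − 2×280.00 Cr = 20,135.00 Cr
  1,742.40 Cr + 23.8% × (20,135.00 Cr − 14,400.00 Cr) = 1,742.40 Cr + 23.8% × 5,735.00 Cr = 3,107.33 Cr
Income Tax (Status B): taxable = 20,695.00 Cr − 2×280.00 Cr = 20,135.00 Cr
  2,482.40 Cr + 34.38% × (20,135.00 Cr − 14,400.00 Cr) = 2,482.40 Cr + 34.38% × 5,735.00 Cr = 4,454.09 Cr
Difference: |3,107.33 Cr − 4,454.09 Cr| = 1,346.76 Cr (higher under Status B)

1,346.76 Cr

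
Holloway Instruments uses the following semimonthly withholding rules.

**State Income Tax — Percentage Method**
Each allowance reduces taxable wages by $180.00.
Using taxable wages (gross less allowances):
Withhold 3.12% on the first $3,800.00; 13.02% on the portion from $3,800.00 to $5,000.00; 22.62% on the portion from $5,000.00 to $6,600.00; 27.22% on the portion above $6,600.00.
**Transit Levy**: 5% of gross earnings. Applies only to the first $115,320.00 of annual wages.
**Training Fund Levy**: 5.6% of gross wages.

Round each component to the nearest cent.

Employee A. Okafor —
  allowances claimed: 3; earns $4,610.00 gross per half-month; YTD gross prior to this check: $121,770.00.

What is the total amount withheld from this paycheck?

$411.87

State Income Tax: taxable = $4,610.00 − 3×$180.00 = $4,070.00
  $118.56 + 13.02% × ($4,070.00 − $3,800.00) = $118.56 + 13.02% × $270.00 = $153.71
Transit Levy: YTD $121,770.00 ≥ cap $115,320.00 → $0.00
Training Fund Levy: 5.6% × $4,610.00 = $258.16
Total: $153.71 + $0.00 + $258.16 = $411.87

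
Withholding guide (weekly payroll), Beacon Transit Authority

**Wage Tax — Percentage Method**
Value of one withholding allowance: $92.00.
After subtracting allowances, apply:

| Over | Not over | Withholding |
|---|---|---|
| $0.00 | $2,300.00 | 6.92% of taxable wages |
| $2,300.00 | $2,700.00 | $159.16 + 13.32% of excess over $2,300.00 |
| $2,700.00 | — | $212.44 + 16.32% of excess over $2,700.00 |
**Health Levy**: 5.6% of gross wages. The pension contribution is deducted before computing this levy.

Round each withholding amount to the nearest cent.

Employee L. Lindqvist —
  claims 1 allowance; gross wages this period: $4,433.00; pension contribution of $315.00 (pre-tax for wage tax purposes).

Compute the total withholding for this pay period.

Wage Tax: taxable = $4,433.00 − $315.00 − 1×$92.00 = $4,026.00
  $212.44 + 16.32% × ($4,026.00 − $2,700.00) = $212.44 + 16.32% × $1,326.00 = $428.84
Health Levy: 5.6% × $4,118.00 = $230.61
Total: $428.84 + $230.61 = $659.45

$659.45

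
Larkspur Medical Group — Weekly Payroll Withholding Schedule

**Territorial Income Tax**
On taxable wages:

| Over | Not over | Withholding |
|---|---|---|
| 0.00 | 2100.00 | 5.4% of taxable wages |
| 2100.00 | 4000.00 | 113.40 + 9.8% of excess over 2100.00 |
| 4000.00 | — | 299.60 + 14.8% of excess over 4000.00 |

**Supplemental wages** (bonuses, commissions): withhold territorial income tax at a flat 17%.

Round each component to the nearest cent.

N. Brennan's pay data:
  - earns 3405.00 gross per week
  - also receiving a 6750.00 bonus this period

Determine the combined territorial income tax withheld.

Territorial Income Tax: taxable = 3405.00
  113.40 + 9.8% × (3405.00 − 2100.00) = 113.40 + 9.8% × 1305.00 = 241.29
Supplemental (17% flat on bonus): 17% × 6750.00 = 1147.50
Total territorial income tax: 241.29 + 1147.50 = 1388.79

1388.79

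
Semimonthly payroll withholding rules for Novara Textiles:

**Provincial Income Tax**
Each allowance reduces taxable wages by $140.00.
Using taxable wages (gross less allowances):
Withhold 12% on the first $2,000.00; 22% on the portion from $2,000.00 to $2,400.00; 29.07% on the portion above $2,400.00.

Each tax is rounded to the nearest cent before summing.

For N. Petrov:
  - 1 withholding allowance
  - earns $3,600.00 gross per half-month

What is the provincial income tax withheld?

Provincial Income Tax: taxable = $3,600.00 − 1×$140.00 = $3,460.00
  $328.00 + 29.07% × ($3,460.00 − $2,400.00) = $328.00 + 29.07% × $1,060.00 = $636.14

$636.14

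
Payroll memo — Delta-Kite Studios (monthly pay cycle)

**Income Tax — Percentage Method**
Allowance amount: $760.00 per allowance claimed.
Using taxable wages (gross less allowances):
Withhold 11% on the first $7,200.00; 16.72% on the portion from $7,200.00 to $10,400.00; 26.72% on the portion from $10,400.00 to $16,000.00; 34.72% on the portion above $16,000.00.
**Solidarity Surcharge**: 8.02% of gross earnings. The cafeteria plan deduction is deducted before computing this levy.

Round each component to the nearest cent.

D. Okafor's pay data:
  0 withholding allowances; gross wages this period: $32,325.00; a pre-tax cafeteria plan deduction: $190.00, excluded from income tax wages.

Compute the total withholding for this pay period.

$11,002.66

Income Tax: taxable = $32,325.00 − $190.00 = $32,135.00
  $2,823.36 + 34.72% × ($32,135.00 − $16,000.00) = $2,823.36 + 34.72% × $16,135.00 = $8,425.43
Solidarity Surcharge: 8.02% × $32,135.00 = $2,577.23
Total: $8,425.43 + $2,577.23 = $11,002.66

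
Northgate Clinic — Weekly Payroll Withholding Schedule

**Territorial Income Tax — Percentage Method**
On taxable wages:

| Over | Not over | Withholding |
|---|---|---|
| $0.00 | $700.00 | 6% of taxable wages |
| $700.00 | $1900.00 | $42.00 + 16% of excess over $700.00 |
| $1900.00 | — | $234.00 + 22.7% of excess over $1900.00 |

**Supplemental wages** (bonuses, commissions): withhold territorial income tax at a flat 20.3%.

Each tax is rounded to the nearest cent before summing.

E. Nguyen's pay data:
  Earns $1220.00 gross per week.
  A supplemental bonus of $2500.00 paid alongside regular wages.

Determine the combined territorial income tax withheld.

$632.70

Territorial Income Tax: taxable = $1220.00
  $42.00 + 16% × ($1220.00 − $700.00) = $42.00 + 16% × $520.00 = $125.20
Supplemental (20.3% flat on bonus): 20.3% × $2500.00 = $507.50
Total territorial income tax: $125.20 + $507.50 = $632.70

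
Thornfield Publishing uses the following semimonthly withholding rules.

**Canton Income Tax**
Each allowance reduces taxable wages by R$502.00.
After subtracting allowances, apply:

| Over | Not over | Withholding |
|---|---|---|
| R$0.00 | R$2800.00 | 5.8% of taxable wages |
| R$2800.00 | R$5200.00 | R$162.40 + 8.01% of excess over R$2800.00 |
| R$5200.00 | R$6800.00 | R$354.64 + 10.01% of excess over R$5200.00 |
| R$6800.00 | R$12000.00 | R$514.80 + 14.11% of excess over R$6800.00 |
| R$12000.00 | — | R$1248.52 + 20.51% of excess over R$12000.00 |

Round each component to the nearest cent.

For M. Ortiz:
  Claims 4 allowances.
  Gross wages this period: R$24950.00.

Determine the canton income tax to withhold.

Canton Income Tax: taxable = R$24950.00 − 4×R$502.00 = R$22942.00
  R$1248.52 + 20.51% × (R$22942.00 − R$12000.00) = R$1248.52 + 20.51% × R$10942.00 = R$3492.72

R$3492.72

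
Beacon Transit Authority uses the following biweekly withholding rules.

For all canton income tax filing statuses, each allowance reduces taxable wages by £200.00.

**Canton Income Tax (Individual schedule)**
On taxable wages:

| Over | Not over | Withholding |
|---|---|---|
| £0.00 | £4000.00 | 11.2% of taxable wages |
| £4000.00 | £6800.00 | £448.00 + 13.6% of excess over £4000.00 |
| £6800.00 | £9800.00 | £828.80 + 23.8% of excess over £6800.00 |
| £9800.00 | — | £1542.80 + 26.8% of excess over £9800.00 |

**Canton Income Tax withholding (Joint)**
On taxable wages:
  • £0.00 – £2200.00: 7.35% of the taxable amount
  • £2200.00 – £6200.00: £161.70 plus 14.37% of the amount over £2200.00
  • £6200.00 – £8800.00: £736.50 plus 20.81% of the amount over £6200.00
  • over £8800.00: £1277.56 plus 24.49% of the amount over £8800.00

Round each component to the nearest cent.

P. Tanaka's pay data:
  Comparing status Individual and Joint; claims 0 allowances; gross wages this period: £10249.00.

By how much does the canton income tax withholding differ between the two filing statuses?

Canton Income Tax (Individual): taxable = £10249.00
  £1542.80 + 26.8% × (£10249.00 − £9800.00) = £1542.80 + 26.8% × £449.00 = £1663.13
Canton Income Tax (Joint): taxable = £10249.00
  £1277.56 + 24.49% × (£10249.00 − £8800.00) = £1277.56 + 24.49% × £1449.00 = £1632.42
Difference: |£1663.13 − £1632.42| = £30.71 (higher under Individual)

£30.71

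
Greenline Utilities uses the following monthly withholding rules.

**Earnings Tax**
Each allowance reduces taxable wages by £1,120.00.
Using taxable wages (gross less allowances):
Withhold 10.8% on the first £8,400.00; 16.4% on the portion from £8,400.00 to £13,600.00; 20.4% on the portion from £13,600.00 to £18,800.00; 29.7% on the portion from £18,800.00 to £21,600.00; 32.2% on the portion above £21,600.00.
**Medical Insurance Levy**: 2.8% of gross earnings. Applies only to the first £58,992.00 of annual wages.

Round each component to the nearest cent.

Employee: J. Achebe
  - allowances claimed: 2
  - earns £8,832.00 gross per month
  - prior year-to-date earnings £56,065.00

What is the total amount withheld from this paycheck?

£793.90

Earnings Tax: taxable = £8,832.00 − 2×£1,120.00 = £6,592.00
  10.8% × £6,592.00 = £711.94
Medical Insurance Levy: cap £58,992.00 − YTD £56,065.00 = £2,927.00 subject; 2.8% × £2,927.00 = £81.96
Total: £711.94 + £81.96 = £793.90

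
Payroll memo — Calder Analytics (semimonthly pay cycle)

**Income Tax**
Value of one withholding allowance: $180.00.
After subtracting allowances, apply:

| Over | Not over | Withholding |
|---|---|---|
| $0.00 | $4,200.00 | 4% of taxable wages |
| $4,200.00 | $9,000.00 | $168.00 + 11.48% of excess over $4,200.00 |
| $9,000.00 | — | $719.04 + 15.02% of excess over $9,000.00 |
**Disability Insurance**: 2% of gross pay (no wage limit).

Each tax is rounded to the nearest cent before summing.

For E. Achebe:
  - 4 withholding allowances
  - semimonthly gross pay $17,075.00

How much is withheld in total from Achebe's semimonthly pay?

Income Tax: taxable = $17,075.00 − 4×$180.00 = $16,355.00
  $719.04 + 15.02% × ($16,355.00 − $9,000.00) = $719.04 + 15.02% × $7,355.00 = $1,823.76
Disability Insurance: 2% × $17,075.00 = $341.50
Total: $1,823.76 + $341.50 = $2,165.26

$2,165.26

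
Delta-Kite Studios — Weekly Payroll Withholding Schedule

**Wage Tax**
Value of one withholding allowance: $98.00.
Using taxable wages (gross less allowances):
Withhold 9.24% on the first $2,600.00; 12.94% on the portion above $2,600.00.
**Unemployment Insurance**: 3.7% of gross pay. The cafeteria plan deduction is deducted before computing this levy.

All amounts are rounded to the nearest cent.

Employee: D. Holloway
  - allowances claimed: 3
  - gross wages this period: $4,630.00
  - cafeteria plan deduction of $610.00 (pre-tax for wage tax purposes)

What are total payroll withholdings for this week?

Wage Tax: taxable = $4,630.00 − $610.00 − 3×$98.00 = $3,726.00
  $240.24 + 12.94% × ($3,726.00 − $2,600.00) = $240.24 + 12.94% × $1,126.00 = $385.94
Unemployment Insurance: 3.7% × $4,020.00 = $148.74
Total: $385.94 + $148.74 = $534.68

$534.68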